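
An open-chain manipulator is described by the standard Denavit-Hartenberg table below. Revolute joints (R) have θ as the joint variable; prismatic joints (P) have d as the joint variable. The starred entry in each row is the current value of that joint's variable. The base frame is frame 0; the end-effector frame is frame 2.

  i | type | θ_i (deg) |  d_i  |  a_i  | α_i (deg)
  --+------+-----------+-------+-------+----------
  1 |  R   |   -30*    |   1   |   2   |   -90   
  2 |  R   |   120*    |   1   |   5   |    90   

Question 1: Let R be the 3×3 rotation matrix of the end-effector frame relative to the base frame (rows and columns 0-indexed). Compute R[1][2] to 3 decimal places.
End-effector z-axis (col 2 of R) = (0.7500,-0.4330,-0.5000)
R[1][2] = -0.4330

-0.433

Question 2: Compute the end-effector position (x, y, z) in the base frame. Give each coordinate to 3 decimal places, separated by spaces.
0.067 1.116 -3.330

after link 1: o_1 = (1.7321, -1.0000, 1.0000)
after link 2: o_2 = (0.0670, 1.1160, -3.3301)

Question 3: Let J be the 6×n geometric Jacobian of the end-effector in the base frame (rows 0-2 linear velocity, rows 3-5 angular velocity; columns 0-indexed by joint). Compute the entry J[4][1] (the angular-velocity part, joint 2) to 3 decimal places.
0.866

axis z_1 = (0.5000,0.8660,0.0000); lever o_n−o_1 = (-1.6651,2.1160,-4.3301)
cross product → J_v[:, 1] = (-3.7500,2.1651,2.5000)
J_ω[:, 1] = z_1
entry J[4][1] = 0.8660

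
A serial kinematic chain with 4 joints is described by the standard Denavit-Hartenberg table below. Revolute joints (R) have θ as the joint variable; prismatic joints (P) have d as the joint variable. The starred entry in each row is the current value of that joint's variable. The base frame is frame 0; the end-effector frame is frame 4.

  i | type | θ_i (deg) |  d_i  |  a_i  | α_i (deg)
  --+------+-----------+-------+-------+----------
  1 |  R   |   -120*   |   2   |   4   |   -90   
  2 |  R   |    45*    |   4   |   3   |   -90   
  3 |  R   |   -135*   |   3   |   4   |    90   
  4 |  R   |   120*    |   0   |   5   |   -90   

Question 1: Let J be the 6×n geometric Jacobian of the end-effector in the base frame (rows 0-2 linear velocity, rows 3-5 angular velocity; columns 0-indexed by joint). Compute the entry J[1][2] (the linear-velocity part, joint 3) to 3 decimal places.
-1.180

axis z_2 = (0.3536,0.6124,-0.7071); lever o_n−o_2 = (3.8851,4.6080,-4.4332)
cross product → J_v[:, 2] = (0.5436,-1.1798,-0.7500)
J_ω[:, 2] = z_2
entry J[1][2] = -1.1798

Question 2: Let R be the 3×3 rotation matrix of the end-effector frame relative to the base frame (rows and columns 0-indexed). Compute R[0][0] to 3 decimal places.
-0.125

End-effector x-axis (col 0 of R) = (-0.1250,0.4906,-0.8624)
R[0][0] = -0.1250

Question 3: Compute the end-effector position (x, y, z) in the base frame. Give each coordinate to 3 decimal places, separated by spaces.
after link 1: o_1 = (-2.0000, -3.4641, 2.0000)
after link 2: o_2 = (0.4034, -7.3012, -0.1213)
after link 3: o_3 = (4.9136, -5.1463, -0.2426)
after link 4: o_4 = (4.2886, -2.6933, -4.5545)

4.289 -2.693 -4.555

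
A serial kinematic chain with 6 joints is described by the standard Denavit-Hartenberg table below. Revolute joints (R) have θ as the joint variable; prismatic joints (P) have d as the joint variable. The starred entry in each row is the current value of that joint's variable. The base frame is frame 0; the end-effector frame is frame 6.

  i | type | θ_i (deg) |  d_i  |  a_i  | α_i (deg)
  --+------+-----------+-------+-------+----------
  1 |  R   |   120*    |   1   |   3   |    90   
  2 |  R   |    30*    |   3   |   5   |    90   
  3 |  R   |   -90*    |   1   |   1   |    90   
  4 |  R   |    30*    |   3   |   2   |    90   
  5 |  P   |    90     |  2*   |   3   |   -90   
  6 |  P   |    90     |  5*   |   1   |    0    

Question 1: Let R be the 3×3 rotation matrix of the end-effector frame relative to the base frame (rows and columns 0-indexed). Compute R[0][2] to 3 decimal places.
0.875

End-effector z-axis (col 2 of R) = (0.8750,0.2165,0.4330)
R[0][2] = 0.8750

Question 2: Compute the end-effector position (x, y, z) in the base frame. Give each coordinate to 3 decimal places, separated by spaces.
after link 1: o_1 = (-1.5000, 2.5981, 1.0000)
after link 2: o_2 = (-1.0670, 7.8481, 3.5000)
after link 3: o_3 = (-2.1830, 7.7811, 2.6340)
after link 4: o_4 = (-2.6340, 5.0981, 0.2679)
after link 5: o_5 = (-1.7679, 1.5981, 0.2679)
after link 6: o_6 = (2.8236, 3.3056, 1.6830)

2.824 3.306 1.683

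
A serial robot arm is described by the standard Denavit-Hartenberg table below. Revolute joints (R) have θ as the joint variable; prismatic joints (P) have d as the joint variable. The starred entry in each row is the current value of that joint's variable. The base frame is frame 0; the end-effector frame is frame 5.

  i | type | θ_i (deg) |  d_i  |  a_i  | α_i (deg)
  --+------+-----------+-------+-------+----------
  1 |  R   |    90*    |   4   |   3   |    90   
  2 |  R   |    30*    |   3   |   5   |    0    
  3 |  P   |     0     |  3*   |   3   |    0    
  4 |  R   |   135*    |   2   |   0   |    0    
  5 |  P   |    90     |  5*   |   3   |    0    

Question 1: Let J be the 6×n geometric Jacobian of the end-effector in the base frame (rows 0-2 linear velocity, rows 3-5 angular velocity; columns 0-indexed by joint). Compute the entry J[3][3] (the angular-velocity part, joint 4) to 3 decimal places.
1.000

axis z_3 = (1.0000,-0.0000,0.0000); lever o_n−o_3 = (7.0000,-0.7765,-2.8978)
cross product → J_v[:, 3] = (0.0000,2.8978,-0.7765)
J_ω[:, 3] = z_3
entry J[3][3] = 1.0000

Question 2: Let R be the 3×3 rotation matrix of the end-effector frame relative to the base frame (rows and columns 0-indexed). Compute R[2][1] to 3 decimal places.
End-effector y-axis (col 1 of R) = (0.0000,0.9659,-0.2588)
R[2][1] = -0.2588

-0.259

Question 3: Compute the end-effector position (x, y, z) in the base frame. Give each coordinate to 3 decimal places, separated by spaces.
13.000 9.152 5.102

after link 1: o_1 = (0.0000, 3.0000, 4.0000)
after link 2: o_2 = (3.0000, 7.3301, 6.5000)
after link 3: o_3 = (6.0000, 9.9282, 8.0000)
after link 4: o_4 = (8.0000, 9.9282, 8.0000)
after link 5: o_5 = (13.0000, 9.1517, 5.1022)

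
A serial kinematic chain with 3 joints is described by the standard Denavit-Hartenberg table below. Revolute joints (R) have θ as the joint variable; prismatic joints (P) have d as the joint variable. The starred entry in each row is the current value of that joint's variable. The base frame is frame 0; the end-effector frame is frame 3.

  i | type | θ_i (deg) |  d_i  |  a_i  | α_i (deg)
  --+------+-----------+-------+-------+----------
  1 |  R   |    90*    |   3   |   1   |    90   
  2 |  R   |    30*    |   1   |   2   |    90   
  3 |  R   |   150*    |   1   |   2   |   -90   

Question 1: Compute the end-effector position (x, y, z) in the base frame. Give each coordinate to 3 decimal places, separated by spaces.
after link 1: o_1 = (0.0000, 1.0000, 3.0000)
after link 2: o_2 = (1.0000, 2.7321, 4.0000)
after link 3: o_3 = (2.0000, 1.7321, 2.2679)

2.000 1.732 2.268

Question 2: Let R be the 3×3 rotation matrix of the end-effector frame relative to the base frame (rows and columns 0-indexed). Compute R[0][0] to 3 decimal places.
0.500

End-effector x-axis (col 0 of R) = (0.5000,-0.7500,-0.4330)
R[0][0] = 0.5000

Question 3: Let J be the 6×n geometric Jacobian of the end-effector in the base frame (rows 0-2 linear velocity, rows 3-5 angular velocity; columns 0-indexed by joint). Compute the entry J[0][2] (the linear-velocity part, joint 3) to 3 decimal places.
axis z_2 = (0.0000,0.5000,-0.8660); lever o_n−o_2 = (1.0000,-1.0000,-1.7321)
cross product → J_v[:, 2] = (-1.7321,-0.8660,-0.5000)
J_ω[:, 2] = z_2
entry J[0][2] = -1.7321

-1.732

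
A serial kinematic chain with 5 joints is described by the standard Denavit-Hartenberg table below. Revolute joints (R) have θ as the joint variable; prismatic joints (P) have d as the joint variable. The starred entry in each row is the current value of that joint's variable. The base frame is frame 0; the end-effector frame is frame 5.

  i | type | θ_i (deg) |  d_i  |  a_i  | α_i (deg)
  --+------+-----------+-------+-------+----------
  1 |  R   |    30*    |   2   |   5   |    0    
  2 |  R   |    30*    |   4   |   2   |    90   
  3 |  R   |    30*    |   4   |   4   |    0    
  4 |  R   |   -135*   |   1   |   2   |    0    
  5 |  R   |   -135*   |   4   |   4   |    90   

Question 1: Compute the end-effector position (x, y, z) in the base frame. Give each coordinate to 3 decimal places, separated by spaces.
13.598 0.552 9.532

after link 1: o_1 = (4.3301, 2.5000, 2.0000)
after link 2: o_2 = (5.3301, 4.2321, 6.0000)
after link 3: o_3 = (10.5263, 5.2321, 8.0000)
after link 4: o_4 = (11.1335, 4.2838, 6.0681)
after link 5: o_5 = (13.5976, 0.5517, 9.5322)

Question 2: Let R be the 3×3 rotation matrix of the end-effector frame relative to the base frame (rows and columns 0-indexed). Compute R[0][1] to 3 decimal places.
0.866

End-effector y-axis (col 1 of R) = (0.8660,-0.5000,0.0000)
R[0][1] = 0.8660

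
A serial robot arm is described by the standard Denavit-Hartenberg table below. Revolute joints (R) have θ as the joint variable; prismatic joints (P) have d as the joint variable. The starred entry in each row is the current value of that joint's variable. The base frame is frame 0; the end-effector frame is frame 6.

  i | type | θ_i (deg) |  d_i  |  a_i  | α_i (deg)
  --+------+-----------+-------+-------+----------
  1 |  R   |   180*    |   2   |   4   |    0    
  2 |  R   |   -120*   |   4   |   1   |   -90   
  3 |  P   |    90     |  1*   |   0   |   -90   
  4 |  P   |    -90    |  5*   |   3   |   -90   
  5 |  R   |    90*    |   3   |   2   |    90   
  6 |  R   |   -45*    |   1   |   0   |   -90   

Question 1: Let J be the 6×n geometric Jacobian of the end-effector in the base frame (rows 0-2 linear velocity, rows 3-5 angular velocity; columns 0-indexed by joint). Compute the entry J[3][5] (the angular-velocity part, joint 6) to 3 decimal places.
axis z_5 = (-0.8660,0.5000,-0.0000); lever o_n−o_5 = (-0.8660,0.5000,0.0000)
cross product → J_v[:, 5] = (0.0000,0.0000,0.0000)
J_ω[:, 5] = z_5
entry J[3][5] = -0.8660

-0.866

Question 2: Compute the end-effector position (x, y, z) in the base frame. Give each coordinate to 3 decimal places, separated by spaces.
-9.330 0.768 3.000

after link 1: o_1 = (-4.0000, 0.0000, 2.0000)
after link 2: o_2 = (-3.5000, 0.8660, 6.0000)
after link 3: o_3 = (-4.3660, 1.3660, 6.0000)
after link 4: o_4 = (-9.4641, -1.4641, 6.0000)
after link 5: o_5 = (-8.4641, 0.2679, 3.0000)
after link 6: o_6 = (-9.3301, 0.7679, 3.0000)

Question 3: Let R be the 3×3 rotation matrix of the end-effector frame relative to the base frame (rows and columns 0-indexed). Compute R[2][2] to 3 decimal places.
-0.707

End-effector z-axis (col 2 of R) = (0.3536,0.6124,-0.7071)
R[2][2] = -0.7071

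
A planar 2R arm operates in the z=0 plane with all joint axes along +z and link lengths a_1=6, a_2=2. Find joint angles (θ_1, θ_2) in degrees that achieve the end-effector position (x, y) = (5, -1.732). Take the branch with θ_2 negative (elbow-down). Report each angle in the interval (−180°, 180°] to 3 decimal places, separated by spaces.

0.000 -120.000

cos θ_2 = (27.9998−6²−2²)/(2·6·2) = -0.5000; θ_2 = -120.0005° (elbow-down)
β = atan2(-1.7320,5.0000) = -19.1061°; ψ = atan2(-1.7320,5.0000) = -19.1066°
θ_1 = β − ψ = 0.0005°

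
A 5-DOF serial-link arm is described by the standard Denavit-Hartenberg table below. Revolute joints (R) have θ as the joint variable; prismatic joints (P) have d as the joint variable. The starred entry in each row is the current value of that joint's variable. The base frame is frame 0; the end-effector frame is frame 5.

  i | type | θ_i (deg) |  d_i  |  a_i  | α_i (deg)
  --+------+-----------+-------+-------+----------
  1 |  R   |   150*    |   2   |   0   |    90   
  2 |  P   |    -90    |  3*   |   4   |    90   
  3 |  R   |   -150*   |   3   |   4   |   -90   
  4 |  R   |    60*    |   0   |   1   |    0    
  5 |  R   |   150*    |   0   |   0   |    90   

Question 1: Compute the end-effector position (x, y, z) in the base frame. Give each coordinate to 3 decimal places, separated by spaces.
after link 1: o_1 = (0.0000, 0.0000, 2.0000)
after link 2: o_2 = (1.5000, 2.5981, -2.0000)
after link 3: o_3 = (3.0981, -0.6340, 1.4641)
after link 4: o_4 = (2.2231, -0.4175, 1.8971)
after link 5: o_5 = (2.2231, -0.4175, 1.8971)

2.223 -0.417 1.897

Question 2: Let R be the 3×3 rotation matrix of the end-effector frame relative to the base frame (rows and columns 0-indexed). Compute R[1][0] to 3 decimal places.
End-effector x-axis (col 0 of R) = (0.6495,0.1250,-0.7500)
R[1][0] = 0.1250

0.125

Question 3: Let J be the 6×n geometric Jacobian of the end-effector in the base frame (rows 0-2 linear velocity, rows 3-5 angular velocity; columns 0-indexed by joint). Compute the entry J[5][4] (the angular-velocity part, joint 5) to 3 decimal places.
axis z_4 = (-0.4330,-0.7500,-0.5000); lever o_n−o_4 = (0.0000,0.0000,0.0000)
cross product → J_v[:, 4] = (0.0000,0.0000,0.0000)
J_ω[:, 4] = z_4
entry J[5][4] = -0.5000

-0.500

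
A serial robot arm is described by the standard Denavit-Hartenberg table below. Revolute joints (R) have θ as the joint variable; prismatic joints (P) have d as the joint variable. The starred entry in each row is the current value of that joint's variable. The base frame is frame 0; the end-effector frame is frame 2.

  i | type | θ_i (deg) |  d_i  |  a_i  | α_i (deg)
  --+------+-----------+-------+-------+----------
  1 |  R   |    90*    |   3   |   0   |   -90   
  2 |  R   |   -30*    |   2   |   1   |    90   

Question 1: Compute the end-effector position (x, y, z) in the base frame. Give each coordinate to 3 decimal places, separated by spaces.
-2.000 0.866 3.500

after link 1: o_1 = (0.0000, 0.0000, 3.0000)
after link 2: o_2 = (-2.0000, 0.8660, 3.5000)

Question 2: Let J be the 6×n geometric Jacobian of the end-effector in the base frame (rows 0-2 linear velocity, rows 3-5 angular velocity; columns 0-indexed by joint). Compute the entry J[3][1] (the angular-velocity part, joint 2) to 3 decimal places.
axis z_1 = (-1.0000,0.0000,0.0000); lever o_n−o_1 = (-2.0000,0.8660,0.5000)
cross product → J_v[:, 1] = (-0.0000,0.5000,-0.8660)
J_ω[:, 1] = z_1
entry J[3][1] = -1.0000

-1.000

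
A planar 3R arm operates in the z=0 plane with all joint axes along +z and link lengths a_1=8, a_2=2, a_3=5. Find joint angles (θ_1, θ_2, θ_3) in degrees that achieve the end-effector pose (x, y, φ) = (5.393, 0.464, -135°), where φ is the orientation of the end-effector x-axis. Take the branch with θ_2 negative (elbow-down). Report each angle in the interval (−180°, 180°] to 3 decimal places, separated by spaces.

29.995 -29.992 -135.003

wrist centre = target − a_3·(cos φ, sin φ) = (8.9285, 3.9995)
cos θ_2 = (95.7150−8²−2²)/(2·8·2) = 0.8661; θ_2 = -29.9922° (elbow-down)
β = atan2(3.9995,8.9285) = 24.1300°; ψ = atan2(-0.9998,9.7322) = -5.8653°
θ_1 = β − ψ = 29.9953°
θ_3 = φ − θ_1 − θ_2 = -135.0031° (wrapped to (-180°,180°])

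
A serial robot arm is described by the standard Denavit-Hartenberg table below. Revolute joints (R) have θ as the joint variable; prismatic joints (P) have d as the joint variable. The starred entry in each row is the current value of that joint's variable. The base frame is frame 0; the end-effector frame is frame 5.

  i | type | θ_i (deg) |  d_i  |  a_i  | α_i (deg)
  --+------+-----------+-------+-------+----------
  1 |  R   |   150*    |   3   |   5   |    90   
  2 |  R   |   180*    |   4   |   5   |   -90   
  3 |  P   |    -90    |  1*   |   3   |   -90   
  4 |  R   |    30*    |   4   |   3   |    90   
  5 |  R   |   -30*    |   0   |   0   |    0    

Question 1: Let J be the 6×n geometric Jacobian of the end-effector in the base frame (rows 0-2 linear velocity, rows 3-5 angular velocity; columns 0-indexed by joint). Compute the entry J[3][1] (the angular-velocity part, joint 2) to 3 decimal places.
axis z_1 = (0.5000,0.8660,0.0000); lever o_n−o_1 = (12.5933,3.8122,0.5000)
cross product → J_v[:, 1] = (0.4330,-0.2500,-9.0000)
J_ω[:, 1] = z_1
entry J[3][1] = 0.5000

0.500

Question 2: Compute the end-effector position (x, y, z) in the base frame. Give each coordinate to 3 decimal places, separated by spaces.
8.263 6.312 3.500

after link 1: o_1 = (-4.3301, 2.5000, 3.0000)
after link 2: o_2 = (2.0000, 3.4641, 3.0000)
after link 3: o_3 = (3.5000, 6.0622, 2.0000)
after link 4: o_4 = (8.2631, 6.3122, 3.5000)
after link 5: o_5 = (8.2631, 6.3122, 3.5000)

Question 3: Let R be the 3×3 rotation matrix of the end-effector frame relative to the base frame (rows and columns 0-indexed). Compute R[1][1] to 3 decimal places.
-0.058

End-effector y-axis (col 1 of R) = (0.9665,-0.0580,0.2500)
R[1][1] = -0.0580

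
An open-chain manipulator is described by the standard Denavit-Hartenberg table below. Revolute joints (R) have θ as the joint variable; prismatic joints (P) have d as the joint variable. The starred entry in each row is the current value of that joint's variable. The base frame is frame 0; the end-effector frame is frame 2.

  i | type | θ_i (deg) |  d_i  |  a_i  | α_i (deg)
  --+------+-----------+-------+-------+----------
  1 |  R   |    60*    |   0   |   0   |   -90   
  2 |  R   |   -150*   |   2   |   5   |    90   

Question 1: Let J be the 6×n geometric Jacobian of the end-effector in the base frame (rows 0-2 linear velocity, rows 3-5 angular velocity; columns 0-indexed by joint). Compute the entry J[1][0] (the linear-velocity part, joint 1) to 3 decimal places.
-3.897

axis z_0 = ẑ; lever o_n−o_0 = (-3.8971,-2.7500,2.5000)
cross product → J_v[:, 0] = (2.7500,-3.8971,0.0000)
J_ω[:, 0] = z_0
entry J[1][0] = -3.8971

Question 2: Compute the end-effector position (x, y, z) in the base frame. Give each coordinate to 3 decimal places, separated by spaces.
-3.897 -2.750 2.500

after link 1: o_1 = (0.0000, 0.0000, 0.0000)
after link 2: o_2 = (-3.8971, -2.7500, 2.5000)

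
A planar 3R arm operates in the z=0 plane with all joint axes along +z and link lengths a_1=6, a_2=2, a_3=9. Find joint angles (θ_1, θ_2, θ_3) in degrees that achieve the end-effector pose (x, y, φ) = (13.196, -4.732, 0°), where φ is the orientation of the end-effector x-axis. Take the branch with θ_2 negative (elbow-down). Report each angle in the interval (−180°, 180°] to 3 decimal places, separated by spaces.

-30.000 -90.004 120.005

wrist centre = target − a_3·(cos φ, sin φ) = (4.1960, -4.7320)
cos θ_2 = (39.9982−6²−2²)/(2·6·2) = -0.0001; θ_2 = -90.0042° (elbow-down)
β = atan2(-4.7320,4.1960) = -48.4357°; ψ = atan2(-2.0000,5.9999) = -18.4354°
θ_1 = β − ψ = -30.0003°
θ_3 = φ − θ_1 − θ_2 = 120.0045° (wrapped to (-180°,180°])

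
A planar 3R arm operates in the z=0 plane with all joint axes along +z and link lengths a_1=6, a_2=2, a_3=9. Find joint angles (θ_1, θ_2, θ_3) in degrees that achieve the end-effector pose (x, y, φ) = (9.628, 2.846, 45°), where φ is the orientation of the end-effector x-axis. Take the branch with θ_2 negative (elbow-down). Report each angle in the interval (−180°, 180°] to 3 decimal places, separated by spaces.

wrist centre = target − a_3·(cos φ, sin φ) = (3.2640, -3.5180)
cos θ_2 = (23.0300−6²−2²)/(2·6·2) = -0.7071; θ_2 = -134.9981° (elbow-down)
β = atan2(-3.5180,3.2640) = -47.1442°; ψ = atan2(-1.4143,4.5858) = -17.1396°
θ_1 = β − ψ = -30.0045°
θ_3 = φ − θ_1 − θ_2 = -149.9974° (wrapped to (-180°,180°])

-30.005 -134.998 -149.997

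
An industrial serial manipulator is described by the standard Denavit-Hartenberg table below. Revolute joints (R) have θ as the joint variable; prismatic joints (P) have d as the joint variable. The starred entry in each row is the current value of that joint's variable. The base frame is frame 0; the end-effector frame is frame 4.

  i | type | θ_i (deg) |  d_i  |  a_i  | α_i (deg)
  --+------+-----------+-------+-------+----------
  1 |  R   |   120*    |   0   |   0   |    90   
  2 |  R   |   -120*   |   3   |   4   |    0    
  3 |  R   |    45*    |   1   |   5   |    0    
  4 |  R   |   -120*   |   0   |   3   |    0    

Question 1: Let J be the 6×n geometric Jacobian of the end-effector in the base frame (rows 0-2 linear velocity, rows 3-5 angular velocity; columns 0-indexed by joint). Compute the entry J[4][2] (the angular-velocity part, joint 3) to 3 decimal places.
0.500

axis z_2 = (0.8660,0.5000,0.0000); lever o_n−o_2 = (1.6679,-0.8888,-4.0532)
cross product → J_v[:, 2] = (-2.0266,3.5101,-1.6037)
J_ω[:, 2] = z_2
entry J[4][2] = 0.5000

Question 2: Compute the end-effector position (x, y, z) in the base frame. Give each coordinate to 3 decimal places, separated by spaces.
5.266 -1.121 -7.517

after link 1: o_1 = (0.0000, 0.0000, 0.0000)
after link 2: o_2 = (3.5981, -0.2321, -3.4641)
after link 3: o_3 = (3.8171, 1.3887, -8.2937)
after link 4: o_4 = (5.2659, -1.1209, -7.5173)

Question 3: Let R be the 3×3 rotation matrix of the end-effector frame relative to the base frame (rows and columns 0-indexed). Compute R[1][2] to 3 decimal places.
End-effector z-axis (col 2 of R) = (0.8660,0.5000,0.0000)
R[1][2] = 0.5000

0.500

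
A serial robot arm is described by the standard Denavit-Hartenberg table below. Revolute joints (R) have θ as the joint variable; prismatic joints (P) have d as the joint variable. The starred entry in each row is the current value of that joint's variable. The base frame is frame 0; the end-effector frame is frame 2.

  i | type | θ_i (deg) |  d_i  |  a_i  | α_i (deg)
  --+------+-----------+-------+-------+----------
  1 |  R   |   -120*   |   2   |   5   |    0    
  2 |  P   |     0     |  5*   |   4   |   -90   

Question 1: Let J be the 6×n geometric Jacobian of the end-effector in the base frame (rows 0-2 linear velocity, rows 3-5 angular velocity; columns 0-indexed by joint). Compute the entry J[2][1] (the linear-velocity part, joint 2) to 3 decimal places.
1.000

prismatic axis z_1 = (0.0000,0.0000,1.0000)
J_v[:, 1] = z_1; J_ω[:, 1] = (0,0,0)
entry J[2][1] = 1.0000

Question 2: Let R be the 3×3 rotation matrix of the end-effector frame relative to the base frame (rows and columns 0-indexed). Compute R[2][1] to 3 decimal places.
-1.000

End-effector y-axis (col 1 of R) = (0.0000,-0.0000,-1.0000)
R[2][1] = -1.0000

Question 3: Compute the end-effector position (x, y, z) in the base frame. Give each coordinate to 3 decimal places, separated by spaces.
after link 1: o_1 = (-2.5000, -4.3301, 2.0000)
after link 2: o_2 = (-4.5000, -7.7942, 7.0000)

-4.500 -7.794 7.000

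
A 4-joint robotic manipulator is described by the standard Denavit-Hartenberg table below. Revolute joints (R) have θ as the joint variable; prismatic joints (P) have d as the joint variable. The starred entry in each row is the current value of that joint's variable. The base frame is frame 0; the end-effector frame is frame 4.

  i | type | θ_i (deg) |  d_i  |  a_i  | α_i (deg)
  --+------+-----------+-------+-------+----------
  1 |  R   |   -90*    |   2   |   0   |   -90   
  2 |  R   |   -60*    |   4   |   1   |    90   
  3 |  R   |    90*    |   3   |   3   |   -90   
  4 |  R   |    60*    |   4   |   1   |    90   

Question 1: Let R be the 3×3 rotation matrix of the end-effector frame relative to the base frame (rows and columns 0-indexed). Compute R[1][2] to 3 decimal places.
0.433

End-effector z-axis (col 2 of R) = (0.8660,0.4330,0.2500)
R[1][2] = 0.4330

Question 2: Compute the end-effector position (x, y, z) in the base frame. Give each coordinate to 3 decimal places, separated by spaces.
after link 1: o_1 = (0.0000, 0.0000, 2.0000)
after link 2: o_2 = (4.0000, -0.5000, 2.8660)
after link 3: o_3 = (7.0000, 2.0981, 4.3660)
after link 4: o_4 = (7.5000, 3.3481, 0.4689)

7.500 3.348 0.469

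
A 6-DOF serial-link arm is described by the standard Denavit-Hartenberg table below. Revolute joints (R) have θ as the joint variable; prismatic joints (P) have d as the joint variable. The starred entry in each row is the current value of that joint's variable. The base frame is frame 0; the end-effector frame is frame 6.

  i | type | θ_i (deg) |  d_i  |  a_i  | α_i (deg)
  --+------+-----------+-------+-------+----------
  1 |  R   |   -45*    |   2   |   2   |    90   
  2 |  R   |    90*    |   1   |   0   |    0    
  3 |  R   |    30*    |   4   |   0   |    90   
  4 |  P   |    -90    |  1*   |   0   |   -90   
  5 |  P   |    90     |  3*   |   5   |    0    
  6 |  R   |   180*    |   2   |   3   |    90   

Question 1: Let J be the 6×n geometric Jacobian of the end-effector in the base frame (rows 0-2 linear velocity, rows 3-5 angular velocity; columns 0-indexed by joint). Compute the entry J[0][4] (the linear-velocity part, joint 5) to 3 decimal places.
-0.354

prismatic axis z_4 = (-0.3536,0.3536,0.8660)
J_v[:, 4] = z_4; J_ω[:, 4] = (0,0,0)
entry J[0][4] = -0.3536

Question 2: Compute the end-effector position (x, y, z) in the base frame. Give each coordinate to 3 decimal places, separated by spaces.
-4.501 -2.570 5.830

after link 1: o_1 = (1.4142, -1.4142, 2.0000)
after link 2: o_2 = (0.7071, -2.1213, 2.0000)
after link 3: o_3 = (-2.1213, -4.9497, 2.0000)
after link 4: o_4 = (-1.5089, -5.5621, 2.5000)
after link 5: o_5 = (-5.6315, -1.4396, 2.5981)
after link 6: o_6 = (-4.5015, -2.5696, 5.8301)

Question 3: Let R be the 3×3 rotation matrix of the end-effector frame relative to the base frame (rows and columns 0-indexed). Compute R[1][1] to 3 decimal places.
End-effector y-axis (col 1 of R) = (-0.3536,0.3536,0.8660)
R[1][1] = 0.3536

0.354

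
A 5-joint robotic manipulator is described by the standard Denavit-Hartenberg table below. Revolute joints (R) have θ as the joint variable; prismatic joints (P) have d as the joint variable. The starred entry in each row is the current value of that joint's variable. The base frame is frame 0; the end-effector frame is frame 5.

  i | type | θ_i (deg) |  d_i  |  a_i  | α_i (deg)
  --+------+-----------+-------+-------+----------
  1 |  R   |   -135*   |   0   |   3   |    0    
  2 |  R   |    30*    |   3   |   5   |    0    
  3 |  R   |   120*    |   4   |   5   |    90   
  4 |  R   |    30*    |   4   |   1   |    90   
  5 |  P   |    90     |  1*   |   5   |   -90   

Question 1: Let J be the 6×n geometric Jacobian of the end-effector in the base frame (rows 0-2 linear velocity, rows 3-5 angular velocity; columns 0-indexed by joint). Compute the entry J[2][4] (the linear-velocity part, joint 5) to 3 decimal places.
-0.866

prismatic axis z_4 = (0.4830,0.1294,-0.8660)
J_v[:, 4] = z_4; J_ω[:, 4] = (0,0,0)
entry J[2][4] = -0.8660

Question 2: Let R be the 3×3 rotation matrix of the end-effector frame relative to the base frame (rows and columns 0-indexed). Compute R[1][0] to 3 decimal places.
-0.966

End-effector x-axis (col 0 of R) = (0.2588,-0.9659,0.0000)
R[1][0] = -0.9659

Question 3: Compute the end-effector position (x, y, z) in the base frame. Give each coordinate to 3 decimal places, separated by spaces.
after link 1: o_1 = (-2.1213, -2.1213, 0.0000)
after link 2: o_2 = (-3.4154, -6.9509, 3.0000)
after link 3: o_3 = (1.4142, -5.6569, 7.0000)
after link 4: o_4 = (3.2860, -9.2964, 7.5000)
after link 5: o_5 = (5.0631, -13.9966, 6.6340)

5.063 -13.997 6.634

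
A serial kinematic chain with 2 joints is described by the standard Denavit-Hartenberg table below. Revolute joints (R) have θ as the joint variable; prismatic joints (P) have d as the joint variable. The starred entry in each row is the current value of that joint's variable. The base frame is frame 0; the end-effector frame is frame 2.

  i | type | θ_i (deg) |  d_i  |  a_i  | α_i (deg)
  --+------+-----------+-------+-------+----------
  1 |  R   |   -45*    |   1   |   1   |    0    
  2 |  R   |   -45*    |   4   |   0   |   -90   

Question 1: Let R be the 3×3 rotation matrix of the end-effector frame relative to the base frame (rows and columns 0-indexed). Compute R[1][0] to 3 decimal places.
End-effector x-axis (col 0 of R) = (0.0000,-1.0000,0.0000)
R[1][0] = -1.0000

-1.000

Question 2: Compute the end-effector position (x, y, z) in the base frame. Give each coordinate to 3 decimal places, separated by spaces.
after link 1: o_1 = (0.7071, -0.7071, 1.0000)
after link 2: o_2 = (0.7071, -0.7071, 5.0000)

0.707 -0.707 5.000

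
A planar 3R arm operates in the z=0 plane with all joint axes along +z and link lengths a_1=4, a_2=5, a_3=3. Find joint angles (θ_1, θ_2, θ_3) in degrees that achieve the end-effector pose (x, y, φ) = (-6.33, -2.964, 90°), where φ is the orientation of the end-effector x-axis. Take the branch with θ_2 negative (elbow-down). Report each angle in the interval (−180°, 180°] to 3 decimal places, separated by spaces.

wrist centre = target − a_3·(cos φ, sin φ) = (-6.3300, -5.9640)
cos θ_2 = (75.6382−4²−5²)/(2·4·5) = 0.8660; θ_2 = -30.0081° (elbow-down)
β = atan2(-5.9640,-6.3300) = -136.7052°; ψ = atan2(-2.5006,8.3298) = -16.7098°
θ_1 = β − ψ = -119.9954°
θ_3 = φ − θ_1 − θ_2 = -119.9965° (wrapped to (-180°,180°])

-119.995 -30.008 -119.997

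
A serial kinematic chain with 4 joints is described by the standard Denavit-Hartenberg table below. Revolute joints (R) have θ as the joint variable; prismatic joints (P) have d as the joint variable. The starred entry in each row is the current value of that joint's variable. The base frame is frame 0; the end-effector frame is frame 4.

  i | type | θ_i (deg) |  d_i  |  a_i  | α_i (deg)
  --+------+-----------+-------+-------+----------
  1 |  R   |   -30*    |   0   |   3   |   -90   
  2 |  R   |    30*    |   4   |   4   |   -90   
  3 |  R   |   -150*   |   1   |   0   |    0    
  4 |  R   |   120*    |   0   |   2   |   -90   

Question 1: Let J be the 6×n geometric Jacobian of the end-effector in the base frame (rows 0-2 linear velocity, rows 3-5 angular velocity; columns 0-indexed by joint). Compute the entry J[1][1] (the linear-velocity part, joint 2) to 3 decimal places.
axis z_1 = (0.5000,0.8660,0.0000); lever o_n−o_1 = (6.3660,2.0981,-3.7321)
cross product → J_v[:, 1] = (-3.2321,1.8660,-4.4641)
J_ω[:, 1] = z_1
entry J[1][1] = 1.8660

1.866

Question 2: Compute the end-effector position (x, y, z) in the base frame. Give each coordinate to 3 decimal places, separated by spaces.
8.964 0.598 -3.732

after link 1: o_1 = (2.5981, -1.5000, 0.0000)
after link 2: o_2 = (7.5981, 0.2321, -2.0000)
after link 3: o_3 = (7.1651, 0.4821, -2.8660)
after link 4: o_4 = (8.9641, 0.5981, -3.7321)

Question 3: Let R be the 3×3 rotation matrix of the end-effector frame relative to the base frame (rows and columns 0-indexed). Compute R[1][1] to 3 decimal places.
-0.250

End-effector y-axis (col 1 of R) = (0.4330,-0.2500,0.8660)
R[1][1] = -0.2500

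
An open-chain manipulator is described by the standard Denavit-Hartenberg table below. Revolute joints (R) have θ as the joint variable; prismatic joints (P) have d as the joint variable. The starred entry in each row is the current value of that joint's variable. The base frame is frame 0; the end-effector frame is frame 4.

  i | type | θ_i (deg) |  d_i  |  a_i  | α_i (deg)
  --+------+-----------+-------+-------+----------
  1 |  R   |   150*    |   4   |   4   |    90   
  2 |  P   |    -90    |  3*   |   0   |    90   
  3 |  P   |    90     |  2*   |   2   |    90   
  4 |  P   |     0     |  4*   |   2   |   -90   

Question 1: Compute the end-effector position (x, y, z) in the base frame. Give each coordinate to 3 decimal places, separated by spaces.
1.768 7.062 0.000

after link 1: o_1 = (-3.4641, 2.0000, 4.0000)
after link 2: o_2 = (-1.9641, 4.5981, 4.0000)
after link 3: o_3 = (0.7679, 5.3301, 4.0000)
after link 4: o_4 = (1.7679, 7.0622, 0.0000)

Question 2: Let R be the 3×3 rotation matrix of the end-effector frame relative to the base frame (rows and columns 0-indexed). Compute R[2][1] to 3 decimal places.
End-effector y-axis (col 1 of R) = (0.0000,-0.0000,1.0000)
R[2][1] = 1.0000

1.000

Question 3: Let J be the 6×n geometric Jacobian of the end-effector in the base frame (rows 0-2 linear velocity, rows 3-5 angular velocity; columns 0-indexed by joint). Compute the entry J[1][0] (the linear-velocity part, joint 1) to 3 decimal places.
1.768

axis z_0 = ẑ; lever o_n−o_0 = (1.7679,7.0622,0.0000)
cross product → J_v[:, 0] = (-7.0622,1.7679,0.0000)
J_ω[:, 0] = z_0
entry J[1][0] = 1.7679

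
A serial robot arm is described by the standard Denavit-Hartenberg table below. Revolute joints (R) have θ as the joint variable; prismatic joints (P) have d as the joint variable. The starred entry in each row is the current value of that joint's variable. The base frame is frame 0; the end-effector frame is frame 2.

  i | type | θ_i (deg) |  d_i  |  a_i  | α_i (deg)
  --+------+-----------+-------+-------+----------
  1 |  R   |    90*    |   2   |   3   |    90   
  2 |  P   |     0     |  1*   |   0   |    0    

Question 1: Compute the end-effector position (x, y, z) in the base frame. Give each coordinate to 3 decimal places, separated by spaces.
after link 1: o_1 = (0.0000, 3.0000, 2.0000)
after link 2: o_2 = (1.0000, 3.0000, 2.0000)

1.000 3.000 2.000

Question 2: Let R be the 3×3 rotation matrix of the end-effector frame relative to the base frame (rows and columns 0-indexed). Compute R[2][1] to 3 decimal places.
End-effector y-axis (col 1 of R) = (-0.0000,0.0000,1.0000)
R[2][1] = 1.0000

1.000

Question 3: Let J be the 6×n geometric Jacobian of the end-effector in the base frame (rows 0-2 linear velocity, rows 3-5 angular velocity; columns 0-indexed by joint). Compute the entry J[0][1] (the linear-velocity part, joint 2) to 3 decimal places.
prismatic axis z_1 = (1.0000,-0.0000,0.0000)
J_v[:, 1] = z_1; J_ω[:, 1] = (0,0,0)
entry J[0][1] = 1.0000

1.000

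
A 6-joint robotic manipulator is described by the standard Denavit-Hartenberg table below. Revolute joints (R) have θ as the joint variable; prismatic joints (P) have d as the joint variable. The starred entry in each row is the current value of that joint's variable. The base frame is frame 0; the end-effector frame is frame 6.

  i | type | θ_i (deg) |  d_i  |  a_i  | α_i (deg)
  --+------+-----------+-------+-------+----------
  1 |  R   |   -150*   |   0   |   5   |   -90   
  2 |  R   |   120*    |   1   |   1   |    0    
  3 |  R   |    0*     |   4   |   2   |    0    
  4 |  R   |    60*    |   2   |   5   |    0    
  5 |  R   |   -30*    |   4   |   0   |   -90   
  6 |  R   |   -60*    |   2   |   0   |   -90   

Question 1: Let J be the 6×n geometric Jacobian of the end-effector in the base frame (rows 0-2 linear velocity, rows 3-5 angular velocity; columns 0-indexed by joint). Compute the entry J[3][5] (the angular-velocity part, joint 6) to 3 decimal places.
0.433

axis z_5 = (0.4330,0.2500,0.8660); lever o_n−o_5 = (0.8660,0.5000,1.7321)
cross product → J_v[:, 5] = (0.0000,0.0000,-0.0000)
J_ω[:, 5] = z_5
entry J[3][5] = 0.4330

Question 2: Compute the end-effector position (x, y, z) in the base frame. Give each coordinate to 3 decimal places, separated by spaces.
7.665 -8.276 -0.866

after link 1: o_1 = (-4.3301, -2.5000, 0.0000)
after link 2: o_2 = (-3.3971, -3.1160, -0.8660)
after link 3: o_3 = (-0.5311, -6.0801, -2.5981)
after link 4: o_4 = (4.7990, -5.3122, -2.5981)
after link 5: o_5 = (6.7990, -8.7763, -2.5981)
after link 6: o_6 = (7.6651, -8.2763, -0.8660)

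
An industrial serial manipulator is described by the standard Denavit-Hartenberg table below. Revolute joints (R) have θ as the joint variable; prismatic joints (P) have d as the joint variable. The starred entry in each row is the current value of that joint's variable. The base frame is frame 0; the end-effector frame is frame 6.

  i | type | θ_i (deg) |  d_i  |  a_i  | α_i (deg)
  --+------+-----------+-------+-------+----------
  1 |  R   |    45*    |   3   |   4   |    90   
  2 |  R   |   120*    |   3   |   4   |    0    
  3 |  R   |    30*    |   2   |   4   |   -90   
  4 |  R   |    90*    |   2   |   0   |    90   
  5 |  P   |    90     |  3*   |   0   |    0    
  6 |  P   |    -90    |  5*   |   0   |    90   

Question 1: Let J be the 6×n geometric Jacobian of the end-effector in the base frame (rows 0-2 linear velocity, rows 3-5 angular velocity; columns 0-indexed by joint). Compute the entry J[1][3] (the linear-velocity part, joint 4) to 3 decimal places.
axis z_3 = (-0.3536,-0.3536,-0.8660); lever o_n−o_3 = (-5.6061,-5.6061,2.2679)
cross product → J_v[:, 3] = (-5.6569,5.6569,-0.0000)
J_ω[:, 3] = z_3
entry J[1][3] = 5.6569

5.657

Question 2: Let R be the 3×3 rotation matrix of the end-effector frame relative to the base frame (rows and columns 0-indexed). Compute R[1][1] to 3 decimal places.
-0.612

End-effector y-axis (col 1 of R) = (-0.6124,-0.6124,0.5000)
R[1][1] = -0.6124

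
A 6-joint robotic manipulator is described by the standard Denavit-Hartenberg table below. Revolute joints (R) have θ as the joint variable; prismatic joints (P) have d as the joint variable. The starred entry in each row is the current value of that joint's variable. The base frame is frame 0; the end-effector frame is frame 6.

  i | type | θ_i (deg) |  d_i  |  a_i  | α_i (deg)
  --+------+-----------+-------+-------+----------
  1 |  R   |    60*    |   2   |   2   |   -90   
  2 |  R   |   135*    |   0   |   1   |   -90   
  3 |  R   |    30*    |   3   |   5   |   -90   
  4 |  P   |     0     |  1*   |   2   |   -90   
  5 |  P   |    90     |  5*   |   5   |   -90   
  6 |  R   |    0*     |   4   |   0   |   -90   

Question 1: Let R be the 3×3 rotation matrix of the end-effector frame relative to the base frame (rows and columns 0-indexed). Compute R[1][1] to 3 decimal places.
End-effector y-axis (col 1 of R) = (0.1268,-0.7803,-0.6124)
R[1][1] = -0.7803

-0.780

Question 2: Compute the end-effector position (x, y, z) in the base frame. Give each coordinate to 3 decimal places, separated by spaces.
after link 1: o_1 = (1.0000, 1.7321, 2.0000)
after link 2: o_2 = (0.6464, 1.1197, 1.2929)
after link 3: o_3 = (0.2199, -4.6191, 0.3524)
after link 4: o_4 = (1.4003, -6.3066, -0.5188)
after link 5: o_5 = (-1.4658, -2.6106, -5.8221)
after link 6: o_6 = (-1.9731, 0.5107, -3.3727)

-1.973 0.511 -3.373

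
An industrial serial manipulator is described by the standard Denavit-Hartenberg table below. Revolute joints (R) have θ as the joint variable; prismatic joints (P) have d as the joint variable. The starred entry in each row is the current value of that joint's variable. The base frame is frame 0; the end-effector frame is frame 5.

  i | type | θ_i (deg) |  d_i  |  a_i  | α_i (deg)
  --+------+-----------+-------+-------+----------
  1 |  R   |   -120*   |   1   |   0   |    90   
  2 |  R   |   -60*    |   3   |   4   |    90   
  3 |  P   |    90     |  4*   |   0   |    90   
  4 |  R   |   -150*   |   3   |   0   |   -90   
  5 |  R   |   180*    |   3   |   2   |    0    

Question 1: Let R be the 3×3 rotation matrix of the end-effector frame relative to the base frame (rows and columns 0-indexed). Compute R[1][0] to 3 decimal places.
0.808

End-effector x-axis (col 0 of R) = (-0.5335,0.8080,-0.2500)
R[1][0] = 0.8080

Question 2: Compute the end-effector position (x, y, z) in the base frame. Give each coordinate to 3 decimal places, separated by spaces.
after link 1: o_1 = (0.0000, 0.0000, 1.0000)
after link 2: o_2 = (-3.5981, -0.2321, -2.4641)
after link 3: o_3 = (-1.8660, 2.7679, -4.4641)
after link 4: o_4 = (-2.6160, 1.4689, -7.0622)
after link 5: o_5 = (-6.1071, 1.8864, -6.2631)

-6.107 1.886 -6.263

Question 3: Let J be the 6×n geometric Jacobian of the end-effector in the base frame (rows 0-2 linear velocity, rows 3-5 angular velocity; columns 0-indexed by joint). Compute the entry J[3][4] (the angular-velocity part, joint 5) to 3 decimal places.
-0.808

axis z_4 = (-0.8080,-0.3995,0.4330); lever o_n−o_4 = (-3.4910,0.4175,0.7990)
cross product → J_v[:, 4] = (-0.5000,-0.8660,-1.7321)
J_ω[:, 4] = z_4
entry J[3][4] = -0.8080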